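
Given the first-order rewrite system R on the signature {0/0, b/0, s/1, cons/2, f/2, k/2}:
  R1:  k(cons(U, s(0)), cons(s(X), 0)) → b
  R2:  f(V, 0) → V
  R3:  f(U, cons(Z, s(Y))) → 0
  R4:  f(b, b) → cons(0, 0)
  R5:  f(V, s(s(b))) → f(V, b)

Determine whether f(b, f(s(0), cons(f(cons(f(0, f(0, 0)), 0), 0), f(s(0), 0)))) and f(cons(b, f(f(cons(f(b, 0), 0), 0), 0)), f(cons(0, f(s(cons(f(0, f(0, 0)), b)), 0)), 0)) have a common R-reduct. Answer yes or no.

no — NF(t₁) = b, NF(t₂) = 0

Reduce t₁ = f(b, f(s(0), cons(f(cons(f(0, f(0, 0)), 0), 0), f(s(0), 0)))):
1. f(b, f(s(0), cons(f(cons(f(0, f(0, 0)), 0), 0), f(s(0), 0))))  →  f(b, f(s(0), cons(cons(f(0, f(0, 0)), 0), f(s(0), 0))))   [R2 at 2.2.1]
2. f(b, f(s(0), cons(cons(f(0, f(0, 0)), 0), f(s(0), 0))))  →  f(b, f(s(0), cons(cons(f(0, 0), 0), f(s(0), 0))))   [R2 at 2.2.1.1.2]
3. f(b, f(s(0), cons(cons(f(0, 0), 0), f(s(0), 0))))  →  f(b, f(s(0), cons(cons(0, 0), f(s(0), 0))))   [R2 at 2.2.1.1]
4. f(b, f(s(0), cons(cons(0, 0), f(s(0), 0))))  →  f(b, f(s(0), cons(cons(0, 0), s(0))))   [R2 at 2.2.2]
5. f(b, f(s(0), cons(cons(0, 0), s(0))))  →  f(b, 0)   [R3 at 2]
6. f(b, 0)  →  b   [R2 at ε]

Reduce t₂ = f(cons(b, f(f(cons(f(b, 0), 0), 0), 0)), f(cons(0, f(s(cons(f(0, f(0, 0)), b)), 0)), 0)):
1. f(cons(b, f(f(cons(f(b, 0), 0), 0), 0)), f(cons(0, f(s(cons(f(0, f(0, 0)), b)), 0)), 0))  →  f(cons(b, f(cons(f(b, 0), 0), 0)), f(cons(0, f(s(cons(f(0, f(0, 0)), b)), 0)), 0))   [R2 at 1.2]
2. f(cons(b, f(cons(f(b, 0), 0), 0)), f(cons(0, f(s(cons(f(0, f(0, 0)), b)), 0)), 0))  →  f(cons(b, cons(f(b, 0), 0)), f(cons(0, f(s(cons(f(0, f(0, 0)), b)), 0)), 0))   [R2 at 1.2]
3. f(cons(b, cons(f(b, 0), 0)), f(cons(0, f(s(cons(f(0, f(0, 0)), b)), 0)), 0))  →  f(cons(b, cons(b, 0)), f(cons(0, f(s(cons(f(0, f(0, 0)), b)), 0)), 0))   [R2 at 1.2.1]
4. f(cons(b, cons(b, 0)), f(cons(0, f(s(cons(f(0, f(0, 0)), b)), 0)), 0))  →  f(cons(b, cons(b, 0)), cons(0, f(s(cons(f(0, f(0, 0)), b)), 0)))   [R2 at 2]
5. f(cons(b, cons(b, 0)), cons(0, f(s(cons(f(0, f(0, 0)), b)), 0)))  →  f(cons(b, cons(b, 0)), cons(0, s(cons(f(0, f(0, 0)), b))))   [R2 at 2.2]
6. f(cons(b, cons(b, 0)), cons(0, s(cons(f(0, f(0, 0)), b))))  →  0   [R3 at ε]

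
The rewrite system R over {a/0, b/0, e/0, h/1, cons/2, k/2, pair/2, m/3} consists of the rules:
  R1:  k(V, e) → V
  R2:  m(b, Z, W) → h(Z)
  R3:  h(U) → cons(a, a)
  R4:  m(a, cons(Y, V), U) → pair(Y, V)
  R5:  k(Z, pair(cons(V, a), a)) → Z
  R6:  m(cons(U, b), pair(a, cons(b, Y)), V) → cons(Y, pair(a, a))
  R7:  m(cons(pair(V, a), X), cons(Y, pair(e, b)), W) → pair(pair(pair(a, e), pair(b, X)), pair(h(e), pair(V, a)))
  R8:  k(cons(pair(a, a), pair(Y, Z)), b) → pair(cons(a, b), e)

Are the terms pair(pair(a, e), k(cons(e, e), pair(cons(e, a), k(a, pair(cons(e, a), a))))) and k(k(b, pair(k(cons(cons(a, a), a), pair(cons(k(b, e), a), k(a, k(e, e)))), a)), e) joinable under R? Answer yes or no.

no — NF(t₁) = pair(pair(a, e), cons(e, e)), NF(t₂) = b

Reduce t₁ = pair(pair(a, e), k(cons(e, e), pair(cons(e, a), k(a, pair(cons(e, a), a))))):
1. pair(pair(a, e), k(cons(e, e), pair(cons(e, a), k(a, pair(cons(e, a), a)))))  →  pair(pair(a, e), k(cons(e, e), pair(cons(e, a), a)))   [R5 at 2.2.2]
2. pair(pair(a, e), k(cons(e, e), pair(cons(e, a), a)))  →  pair(pair(a, e), cons(e, e))   [R5 at 2]

Reduce t₂ = k(k(b, pair(k(cons(cons(a, a), a), pair(cons(k(b, e), a), k(a, k(e, e)))), a)), e):
1. k(k(b, pair(k(cons(cons(a, a), a), pair(cons(k(b, e), a), k(a, k(e, e)))), a)), e)  →  k(b, pair(k(cons(cons(a, a), a), pair(cons(k(b, e), a), k(a, k(e, e)))), a))   [R1 at ε]
2. k(b, pair(k(cons(cons(a, a), a), pair(cons(k(b, e), a), k(a, k(e, e)))), a))  →  k(b, pair(k(cons(cons(a, a), a), pair(cons(b, a), k(a, k(e, e)))), a))   [R1 at 2.1.2.1.1]
3. k(b, pair(k(cons(cons(a, a), a), pair(cons(b, a), k(a, k(e, e)))), a))  →  k(b, pair(k(cons(cons(a, a), a), pair(cons(b, a), k(a, e))), a))   [R1 at 2.1.2.2.2]
4. k(b, pair(k(cons(cons(a, a), a), pair(cons(b, a), k(a, e))), a))  →  k(b, pair(k(cons(cons(a, a), a), pair(cons(b, a), a)), a))   [R1 at 2.1.2.2]
5. k(b, pair(k(cons(cons(a, a), a), pair(cons(b, a), a)), a))  →  k(b, pair(cons(cons(a, a), a), a))   [R5 at 2.1]
6. k(b, pair(cons(cons(a, a), a), a))  →  b   [R5 at ε]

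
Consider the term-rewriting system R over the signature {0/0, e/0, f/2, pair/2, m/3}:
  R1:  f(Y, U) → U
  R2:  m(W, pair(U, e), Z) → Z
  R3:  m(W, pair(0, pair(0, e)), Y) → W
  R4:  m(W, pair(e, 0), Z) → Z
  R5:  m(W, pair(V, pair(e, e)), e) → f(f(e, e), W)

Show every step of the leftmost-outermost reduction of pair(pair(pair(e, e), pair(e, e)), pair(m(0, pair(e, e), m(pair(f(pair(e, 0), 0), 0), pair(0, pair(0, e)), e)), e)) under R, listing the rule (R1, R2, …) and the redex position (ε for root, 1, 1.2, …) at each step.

pair(pair(pair(e, e), pair(e, e)), pair(pair(0, 0), e))

1. pair(pair(pair(e, e), pair(e, e)), pair(m(0, pair(e, e), m(pair(f(pair(e, 0), 0), 0), pair(0, pair(0, e)), e)), e))  →  pair(pair(pair(e, e), pair(e, e)), pair(m(pair(f(pair(e, 0), 0), 0), pair(0, pair(0, e)), e), e))   [R2 at 2.1]
2. pair(pair(pair(e, e), pair(e, e)), pair(m(pair(f(pair(e, 0), 0), 0), pair(0, pair(0, e)), e), e))  →  pair(pair(pair(e, e), pair(e, e)), pair(pair(f(pair(e, 0), 0), 0), e))   [R3 at 2.1]
3. pair(pair(pair(e, e), pair(e, e)), pair(pair(f(pair(e, 0), 0), 0), e))  →  pair(pair(pair(e, e), pair(e, e)), pair(pair(0, 0), e))   [R1 at 2.1.1]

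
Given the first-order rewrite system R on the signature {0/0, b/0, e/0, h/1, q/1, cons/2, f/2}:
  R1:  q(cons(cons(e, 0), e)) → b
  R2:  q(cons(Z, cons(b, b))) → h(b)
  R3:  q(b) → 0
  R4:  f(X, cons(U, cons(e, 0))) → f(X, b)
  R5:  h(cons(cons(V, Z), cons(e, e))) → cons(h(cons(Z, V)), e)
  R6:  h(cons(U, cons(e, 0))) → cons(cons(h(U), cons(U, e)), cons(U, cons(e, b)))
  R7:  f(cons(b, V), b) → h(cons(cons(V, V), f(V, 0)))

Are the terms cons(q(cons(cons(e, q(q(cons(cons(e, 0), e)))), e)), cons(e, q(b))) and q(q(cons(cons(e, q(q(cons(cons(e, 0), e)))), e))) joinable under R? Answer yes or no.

Reduce t₁ = cons(q(cons(cons(e, q(q(cons(cons(e, 0), e)))), e)), cons(e, q(b))):
1. cons(q(cons(cons(e, q(q(cons(cons(e, 0), e)))), e)), cons(e, q(b)))  →  cons(q(cons(cons(e, q(b)), e)), cons(e, q(b)))   [R1 at 1.1.1.2.1]
2. cons(q(cons(cons(e, q(b)), e)), cons(e, q(b)))  →  cons(q(cons(cons(e, 0), e)), cons(e, q(b)))   [R3 at 1.1.1.2]
3. cons(q(cons(cons(e, 0), e)), cons(e, q(b)))  →  cons(b, cons(e, q(b)))   [R1 at 1]
4. cons(b, cons(e, q(b)))  →  cons(b, cons(e, 0))   [R3 at 2.2]

Reduce t₂ = q(q(cons(cons(e, q(q(cons(cons(e, 0), e)))), e))):
1. q(q(cons(cons(e, q(q(cons(cons(e, 0), e)))), e)))  →  q(q(cons(cons(e, q(b)), e)))   [R1 at 1.1.1.2.1]
2. q(q(cons(cons(e, q(b)), e)))  →  q(q(cons(cons(e, 0), e)))   [R3 at 1.1.1.2]
3. q(q(cons(cons(e, 0), e)))  →  q(b)   [R1 at 1]
4. q(b)  →  0   [R3 at ε]

no — NF(t₁) = cons(b, cons(e, 0)), NF(t₂) = 0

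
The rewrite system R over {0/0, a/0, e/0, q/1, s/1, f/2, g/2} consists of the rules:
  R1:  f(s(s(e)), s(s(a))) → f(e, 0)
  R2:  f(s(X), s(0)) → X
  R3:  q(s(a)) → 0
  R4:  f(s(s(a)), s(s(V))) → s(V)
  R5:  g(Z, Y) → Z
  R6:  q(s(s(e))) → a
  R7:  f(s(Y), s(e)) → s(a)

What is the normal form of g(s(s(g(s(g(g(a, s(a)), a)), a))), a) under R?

s(s(s(a)))

1. g(s(s(g(s(g(g(a, s(a)), a)), a))), a)  →  s(s(g(s(g(g(a, s(a)), a)), a)))   [R5 at ε]
2. s(s(g(s(g(g(a, s(a)), a)), a)))  →  s(s(s(g(g(a, s(a)), a))))   [R5 at 1.1]
3. s(s(s(g(g(a, s(a)), a))))  →  s(s(s(g(a, s(a)))))   [R5 at 1.1.1]
4. s(s(s(g(a, s(a)))))  →  s(s(s(a)))   [R5 at 1.1.1]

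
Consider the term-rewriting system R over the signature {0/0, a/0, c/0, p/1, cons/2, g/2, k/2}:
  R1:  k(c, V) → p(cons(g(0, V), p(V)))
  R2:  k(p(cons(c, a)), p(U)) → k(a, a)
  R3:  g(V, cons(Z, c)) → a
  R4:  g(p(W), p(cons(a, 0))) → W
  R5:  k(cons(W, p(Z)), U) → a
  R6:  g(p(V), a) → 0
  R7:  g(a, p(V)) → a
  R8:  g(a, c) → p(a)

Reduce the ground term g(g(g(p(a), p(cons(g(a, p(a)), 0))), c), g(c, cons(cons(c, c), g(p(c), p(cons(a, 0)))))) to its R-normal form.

1. g(g(g(p(a), p(cons(g(a, p(a)), 0))), c), g(c, cons(cons(c, c), g(p(c), p(cons(a, 0))))))  →  g(g(g(p(a), p(cons(a, 0))), c), g(c, cons(cons(c, c), g(p(c), p(cons(a, 0))))))   [R7 at 1.1.2.1.1]
2. g(g(g(p(a), p(cons(a, 0))), c), g(c, cons(cons(c, c), g(p(c), p(cons(a, 0))))))  →  g(g(a, c), g(c, cons(cons(c, c), g(p(c), p(cons(a, 0))))))   [R4 at 1.1]
3. g(g(a, c), g(c, cons(cons(c, c), g(p(c), p(cons(a, 0))))))  →  g(p(a), g(c, cons(cons(c, c), g(p(c), p(cons(a, 0))))))   [R8 at 1]
4. g(p(a), g(c, cons(cons(c, c), g(p(c), p(cons(a, 0))))))  →  g(p(a), g(c, cons(cons(c, c), c)))   [R4 at 2.2.2]
5. g(p(a), g(c, cons(cons(c, c), c)))  →  g(p(a), a)   [R3 at 2]
6. g(p(a), a)  →  0   [R6 at ε]

0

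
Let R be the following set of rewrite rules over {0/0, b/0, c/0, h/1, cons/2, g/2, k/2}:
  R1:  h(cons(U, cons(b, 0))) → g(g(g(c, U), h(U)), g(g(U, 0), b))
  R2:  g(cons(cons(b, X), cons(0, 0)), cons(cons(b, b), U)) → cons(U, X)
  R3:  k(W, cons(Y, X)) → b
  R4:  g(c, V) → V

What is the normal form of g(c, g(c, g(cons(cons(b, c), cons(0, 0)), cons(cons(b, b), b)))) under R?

1. g(c, g(c, g(cons(cons(b, c), cons(0, 0)), cons(cons(b, b), b))))  →  g(c, g(cons(cons(b, c), cons(0, 0)), cons(cons(b, b), b)))   [R4 at ε]
2. g(c, g(cons(cons(b, c), cons(0, 0)), cons(cons(b, b), b)))  →  g(cons(cons(b, c), cons(0, 0)), cons(cons(b, b), b))   [R4 at ε]
3. g(cons(cons(b, c), cons(0, 0)), cons(cons(b, b), b))  →  cons(b, c)   [R2 at ε]

cons(b, c)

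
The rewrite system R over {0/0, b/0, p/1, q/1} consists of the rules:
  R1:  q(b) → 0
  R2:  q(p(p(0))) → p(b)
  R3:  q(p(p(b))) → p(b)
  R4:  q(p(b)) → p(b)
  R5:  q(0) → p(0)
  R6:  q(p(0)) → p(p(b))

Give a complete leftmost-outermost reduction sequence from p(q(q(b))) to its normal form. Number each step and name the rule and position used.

1. p(q(q(b)))  →  p(q(0))   [R1 at 1.1]
2. p(q(0))  →  p(p(0))   [R5 at 1]

p(p(0))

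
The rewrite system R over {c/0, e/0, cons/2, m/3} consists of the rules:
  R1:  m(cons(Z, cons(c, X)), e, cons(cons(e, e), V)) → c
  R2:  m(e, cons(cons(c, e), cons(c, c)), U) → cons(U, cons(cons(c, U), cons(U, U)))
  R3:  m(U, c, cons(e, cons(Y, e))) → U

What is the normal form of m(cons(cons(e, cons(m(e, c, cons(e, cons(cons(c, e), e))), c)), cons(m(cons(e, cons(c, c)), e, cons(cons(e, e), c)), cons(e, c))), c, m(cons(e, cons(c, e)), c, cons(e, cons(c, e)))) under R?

1. m(cons(cons(e, cons(m(e, c, cons(e, cons(cons(c, e), e))), c)), cons(m(cons(e, cons(c, c)), e, cons(cons(e, e), c)), cons(e, c))), c, m(cons(e, cons(c, e)), c, cons(e, cons(c, e))))  →  m(cons(cons(e, cons(e, c)), cons(m(cons(e, cons(c, c)), e, cons(cons(e, e), c)), cons(e, c))), c, m(cons(e, cons(c, e)), c, cons(e, cons(c, e))))   [R3 at 1.1.2.1]
2. m(cons(cons(e, cons(e, c)), cons(m(cons(e, cons(c, c)), e, cons(cons(e, e), c)), cons(e, c))), c, m(cons(e, cons(c, e)), c, cons(e, cons(c, e))))  →  m(cons(cons(e, cons(e, c)), cons(c, cons(e, c))), c, m(cons(e, cons(c, e)), c, cons(e, cons(c, e))))   [R1 at 1.2.1]
3. m(cons(cons(e, cons(e, c)), cons(c, cons(e, c))), c, m(cons(e, cons(c, e)), c, cons(e, cons(c, e))))  →  m(cons(cons(e, cons(e, c)), cons(c, cons(e, c))), c, cons(e, cons(c, e)))   [R3 at 3]
4. m(cons(cons(e, cons(e, c)), cons(c, cons(e, c))), c, cons(e, cons(c, e)))  →  cons(cons(e, cons(e, c)), cons(c, cons(e, c)))   [R3 at ε]

cons(cons(e, cons(e, c)), cons(c, cons(e, c)))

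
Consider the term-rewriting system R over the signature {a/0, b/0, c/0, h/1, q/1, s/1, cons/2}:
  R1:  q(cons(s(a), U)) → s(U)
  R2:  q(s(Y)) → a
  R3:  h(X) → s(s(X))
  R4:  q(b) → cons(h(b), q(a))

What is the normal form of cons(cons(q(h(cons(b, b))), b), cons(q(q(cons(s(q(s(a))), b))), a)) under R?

cons(cons(a, b), cons(a, a))

1. cons(cons(q(h(cons(b, b))), b), cons(q(q(cons(s(q(s(a))), b))), a))  →  cons(cons(q(s(s(cons(b, b)))), b), cons(q(q(cons(s(q(s(a))), b))), a))   [R3 at 1.1.1]
2. cons(cons(q(s(s(cons(b, b)))), b), cons(q(q(cons(s(q(s(a))), b))), a))  →  cons(cons(a, b), cons(q(q(cons(s(q(s(a))), b))), a))   [R2 at 1.1]
3. cons(cons(a, b), cons(q(q(cons(s(q(s(a))), b))), a))  →  cons(cons(a, b), cons(q(q(cons(s(a), b))), a))   [R2 at 2.1.1.1.1.1]
4. cons(cons(a, b), cons(q(q(cons(s(a), b))), a))  →  cons(cons(a, b), cons(q(s(b)), a))   [R1 at 2.1.1]
5. cons(cons(a, b), cons(q(s(b)), a))  →  cons(cons(a, b), cons(a, a))   [R2 at 2.1]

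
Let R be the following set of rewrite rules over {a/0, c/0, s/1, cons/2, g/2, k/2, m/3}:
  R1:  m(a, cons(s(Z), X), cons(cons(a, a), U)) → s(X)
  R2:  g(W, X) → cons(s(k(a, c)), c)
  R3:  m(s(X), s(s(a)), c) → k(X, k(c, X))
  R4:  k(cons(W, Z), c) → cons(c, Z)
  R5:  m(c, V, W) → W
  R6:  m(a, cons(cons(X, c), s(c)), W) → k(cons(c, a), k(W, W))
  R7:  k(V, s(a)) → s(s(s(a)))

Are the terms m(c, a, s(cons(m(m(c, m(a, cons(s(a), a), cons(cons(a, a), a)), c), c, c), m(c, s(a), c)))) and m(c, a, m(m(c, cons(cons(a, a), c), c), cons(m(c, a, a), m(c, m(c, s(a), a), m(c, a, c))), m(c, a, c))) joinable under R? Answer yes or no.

Reduce t₁ = m(c, a, s(cons(m(m(c, m(a, cons(s(a), a), cons(cons(a, a), a)), c), c, c), m(c, s(a), c)))):
1. m(c, a, s(cons(m(m(c, m(a, cons(s(a), a), cons(cons(a, a), a)), c), c, c), m(c, s(a), c))))  →  s(cons(m(m(c, m(a, cons(s(a), a), cons(cons(a, a), a)), c), c, c), m(c, s(a), c)))   [R5 at ε]
2. s(cons(m(m(c, m(a, cons(s(a), a), cons(cons(a, a), a)), c), c, c), m(c, s(a), c)))  →  s(cons(m(c, c, c), m(c, s(a), c)))   [R5 at 1.1.1]
3. s(cons(m(c, c, c), m(c, s(a), c)))  →  s(cons(c, m(c, s(a), c)))   [R5 at 1.1]
4. s(cons(c, m(c, s(a), c)))  →  s(cons(c, c))   [R5 at 1.2]

Reduce t₂ = m(c, a, m(m(c, cons(cons(a, a), c), c), cons(m(c, a, a), m(c, m(c, s(a), a), m(c, a, c))), m(c, a, c))):
1. m(c, a, m(m(c, cons(cons(a, a), c), c), cons(m(c, a, a), m(c, m(c, s(a), a), m(c, a, c))), m(c, a, c)))  →  m(m(c, cons(cons(a, a), c), c), cons(m(c, a, a), m(c, m(c, s(a), a), m(c, a, c))), m(c, a, c))   [R5 at ε]
2. m(m(c, cons(cons(a, a), c), c), cons(m(c, a, a), m(c, m(c, s(a), a), m(c, a, c))), m(c, a, c))  →  m(c, cons(m(c, a, a), m(c, m(c, s(a), a), m(c, a, c))), m(c, a, c))   [R5 at 1]
3. m(c, cons(m(c, a, a), m(c, m(c, s(a), a), m(c, a, c))), m(c, a, c))  →  m(c, a, c)   [R5 at ε]
4. m(c, a, c)  →  c   [R5 at ε]

no — NF(t₁) = s(cons(c, c)), NF(t₂) = c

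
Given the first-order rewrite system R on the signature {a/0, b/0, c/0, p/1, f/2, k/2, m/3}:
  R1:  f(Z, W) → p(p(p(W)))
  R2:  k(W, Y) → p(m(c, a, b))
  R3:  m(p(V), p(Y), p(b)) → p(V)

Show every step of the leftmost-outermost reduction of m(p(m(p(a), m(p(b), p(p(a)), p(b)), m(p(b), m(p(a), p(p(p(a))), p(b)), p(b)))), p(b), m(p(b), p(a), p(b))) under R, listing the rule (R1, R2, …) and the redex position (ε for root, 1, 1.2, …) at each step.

p(p(a))

1. m(p(m(p(a), m(p(b), p(p(a)), p(b)), m(p(b), m(p(a), p(p(p(a))), p(b)), p(b)))), p(b), m(p(b), p(a), p(b)))  →  m(p(m(p(a), p(b), m(p(b), m(p(a), p(p(p(a))), p(b)), p(b)))), p(b), m(p(b), p(a), p(b)))   [R3 at 1.1.2]
2. m(p(m(p(a), p(b), m(p(b), m(p(a), p(p(p(a))), p(b)), p(b)))), p(b), m(p(b), p(a), p(b)))  →  m(p(m(p(a), p(b), m(p(b), p(a), p(b)))), p(b), m(p(b), p(a), p(b)))   [R3 at 1.1.3.2]
3. m(p(m(p(a), p(b), m(p(b), p(a), p(b)))), p(b), m(p(b), p(a), p(b)))  →  m(p(m(p(a), p(b), p(b))), p(b), m(p(b), p(a), p(b)))   [R3 at 1.1.3]
4. m(p(m(p(a), p(b), p(b))), p(b), m(p(b), p(a), p(b)))  →  m(p(p(a)), p(b), m(p(b), p(a), p(b)))   [R3 at 1.1]
5. m(p(p(a)), p(b), m(p(b), p(a), p(b)))  →  m(p(p(a)), p(b), p(b))   [R3 at 3]
6. m(p(p(a)), p(b), p(b))  →  p(p(a))   [R3 at ε]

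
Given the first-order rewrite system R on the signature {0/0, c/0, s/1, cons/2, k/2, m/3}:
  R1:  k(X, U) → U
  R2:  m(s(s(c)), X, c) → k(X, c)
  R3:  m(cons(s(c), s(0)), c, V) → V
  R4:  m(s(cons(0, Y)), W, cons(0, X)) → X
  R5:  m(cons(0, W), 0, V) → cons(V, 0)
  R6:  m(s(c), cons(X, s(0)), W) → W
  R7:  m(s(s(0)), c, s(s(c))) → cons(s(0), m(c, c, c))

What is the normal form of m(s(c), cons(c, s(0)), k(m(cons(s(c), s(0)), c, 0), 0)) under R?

0

1. m(s(c), cons(c, s(0)), k(m(cons(s(c), s(0)), c, 0), 0))  →  k(m(cons(s(c), s(0)), c, 0), 0)   [R6 at ε]
2. k(m(cons(s(c), s(0)), c, 0), 0)  →  0   [R1 at ε]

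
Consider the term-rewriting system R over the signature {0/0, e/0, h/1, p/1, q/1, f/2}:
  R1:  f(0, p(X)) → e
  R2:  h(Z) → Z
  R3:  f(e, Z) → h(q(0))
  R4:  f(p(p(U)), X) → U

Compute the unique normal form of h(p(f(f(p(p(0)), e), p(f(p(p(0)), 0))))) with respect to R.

1. h(p(f(f(p(p(0)), e), p(f(p(p(0)), 0)))))  →  p(f(f(p(p(0)), e), p(f(p(p(0)), 0))))   [R2 at ε]
2. p(f(f(p(p(0)), e), p(f(p(p(0)), 0))))  →  p(f(0, p(f(p(p(0)), 0))))   [R4 at 1.1]
3. p(f(0, p(f(p(p(0)), 0))))  →  p(e)   [R1 at 1]

p(e)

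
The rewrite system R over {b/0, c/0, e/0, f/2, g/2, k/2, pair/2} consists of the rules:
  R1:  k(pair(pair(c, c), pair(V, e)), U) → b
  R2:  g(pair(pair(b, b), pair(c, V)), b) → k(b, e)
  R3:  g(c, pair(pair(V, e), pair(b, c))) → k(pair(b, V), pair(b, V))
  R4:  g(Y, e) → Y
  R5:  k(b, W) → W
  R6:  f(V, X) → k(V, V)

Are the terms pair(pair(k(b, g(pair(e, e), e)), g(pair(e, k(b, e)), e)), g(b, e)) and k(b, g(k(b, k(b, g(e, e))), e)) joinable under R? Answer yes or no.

Reduce t₁ = pair(pair(k(b, g(pair(e, e), e)), g(pair(e, k(b, e)), e)), g(b, e)):
1. pair(pair(k(b, g(pair(e, e), e)), g(pair(e, k(b, e)), e)), g(b, e))  →  pair(pair(g(pair(e, e), e), g(pair(e, k(b, e)), e)), g(b, e))   [R5 at 1.1]
2. pair(pair(g(pair(e, e), e), g(pair(e, k(b, e)), e)), g(b, e))  →  pair(pair(pair(e, e), g(pair(e, k(b, e)), e)), g(b, e))   [R4 at 1.1]
3. pair(pair(pair(e, e), g(pair(e, k(b, e)), e)), g(b, e))  →  pair(pair(pair(e, e), pair(e, k(b, e))), g(b, e))   [R4 at 1.2]
4. pair(pair(pair(e, e), pair(e, k(b, e))), g(b, e))  →  pair(pair(pair(e, e), pair(e, e)), g(b, e))   [R5 at 1.2.2]
5. pair(pair(pair(e, e), pair(e, e)), g(b, e))  →  pair(pair(pair(e, e), pair(e, e)), b)   [R4 at 2]

Reduce t₂ = k(b, g(k(b, k(b, g(e, e))), e)):
1. k(b, g(k(b, k(b, g(e, e))), e))  →  g(k(b, k(b, g(e, e))), e)   [R5 at ε]
2. g(k(b, k(b, g(e, e))), e)  →  k(b, k(b, g(e, e)))   [R4 at ε]
3. k(b, k(b, g(e, e)))  →  k(b, g(e, e))   [R5 at ε]
4. k(b, g(e, e))  →  g(e, e)   [R5 at ε]
5. g(e, e)  →  e   [R4 at ε]

no — NF(t₁) = pair(pair(pair(e, e), pair(e, e)), b), NF(t₂) = e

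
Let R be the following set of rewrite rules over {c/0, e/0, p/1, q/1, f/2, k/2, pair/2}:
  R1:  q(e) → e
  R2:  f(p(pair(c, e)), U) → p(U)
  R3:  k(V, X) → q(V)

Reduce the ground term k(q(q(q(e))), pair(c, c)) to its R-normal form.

e

1. k(q(q(q(e))), pair(c, c))  →  q(q(q(q(e))))   [R3 at ε]
2. q(q(q(q(e))))  →  q(q(q(e)))   [R1 at 1.1.1]
3. q(q(q(e)))  →  q(q(e))   [R1 at 1.1]
4. q(q(e))  →  q(e)   [R1 at 1]
5. q(e)  →  e   [R1 at ε]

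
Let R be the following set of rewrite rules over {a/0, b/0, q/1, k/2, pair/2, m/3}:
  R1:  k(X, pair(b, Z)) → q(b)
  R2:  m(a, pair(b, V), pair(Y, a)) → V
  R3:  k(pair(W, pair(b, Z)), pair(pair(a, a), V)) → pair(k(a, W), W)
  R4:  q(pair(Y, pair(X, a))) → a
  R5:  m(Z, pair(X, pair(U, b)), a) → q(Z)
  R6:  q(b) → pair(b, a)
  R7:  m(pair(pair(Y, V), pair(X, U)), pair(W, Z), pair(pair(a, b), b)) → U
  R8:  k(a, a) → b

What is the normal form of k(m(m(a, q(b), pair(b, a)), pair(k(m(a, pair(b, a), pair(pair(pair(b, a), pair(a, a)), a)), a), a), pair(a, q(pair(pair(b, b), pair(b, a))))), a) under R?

1. k(m(m(a, q(b), pair(b, a)), pair(k(m(a, pair(b, a), pair(pair(pair(b, a), pair(a, a)), a)), a), a), pair(a, q(pair(pair(b, b), pair(b, a))))), a)  →  k(m(m(a, pair(b, a), pair(b, a)), pair(k(m(a, pair(b, a), pair(pair(pair(b, a), pair(a, a)), a)), a), a), pair(a, q(pair(pair(b, b), pair(b, a))))), a)   [R6 at 1.1.2]
2. k(m(m(a, pair(b, a), pair(b, a)), pair(k(m(a, pair(b, a), pair(pair(pair(b, a), pair(a, a)), a)), a), a), pair(a, q(pair(pair(b, b), pair(b, a))))), a)  →  k(m(a, pair(k(m(a, pair(b, a), pair(pair(pair(b, a), pair(a, a)), a)), a), a), pair(a, q(pair(pair(b, b), pair(b, a))))), a)   [R2 at 1.1]
3. k(m(a, pair(k(m(a, pair(b, a), pair(pair(pair(b, a), pair(a, a)), a)), a), a), pair(a, q(pair(pair(b, b), pair(b, a))))), a)  →  k(m(a, pair(k(a, a), a), pair(a, q(pair(pair(b, b), pair(b, a))))), a)   [R2 at 1.2.1.1]
4. k(m(a, pair(k(a, a), a), pair(a, q(pair(pair(b, b), pair(b, a))))), a)  →  k(m(a, pair(b, a), pair(a, q(pair(pair(b, b), pair(b, a))))), a)   [R8 at 1.2.1]
5. k(m(a, pair(b, a), pair(a, q(pair(pair(b, b), pair(b, a))))), a)  →  k(m(a, pair(b, a), pair(a, a)), a)   [R4 at 1.3.2]
6. k(m(a, pair(b, a), pair(a, a)), a)  →  k(a, a)   [R2 at 1]
7. k(a, a)  →  b   [R8 at ε]

b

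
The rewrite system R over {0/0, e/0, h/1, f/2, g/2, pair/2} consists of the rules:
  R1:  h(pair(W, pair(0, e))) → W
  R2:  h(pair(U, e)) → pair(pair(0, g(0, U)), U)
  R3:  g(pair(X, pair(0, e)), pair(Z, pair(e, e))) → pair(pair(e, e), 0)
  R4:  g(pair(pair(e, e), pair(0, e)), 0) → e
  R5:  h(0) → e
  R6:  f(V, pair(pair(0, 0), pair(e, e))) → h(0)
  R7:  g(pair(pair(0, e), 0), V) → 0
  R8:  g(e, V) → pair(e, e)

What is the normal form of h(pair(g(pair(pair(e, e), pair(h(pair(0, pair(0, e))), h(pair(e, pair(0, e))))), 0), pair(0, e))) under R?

e

1. h(pair(g(pair(pair(e, e), pair(h(pair(0, pair(0, e))), h(pair(e, pair(0, e))))), 0), pair(0, e)))  →  g(pair(pair(e, e), pair(h(pair(0, pair(0, e))), h(pair(e, pair(0, e))))), 0)   [R1 at ε]
2. g(pair(pair(e, e), pair(h(pair(0, pair(0, e))), h(pair(e, pair(0, e))))), 0)  →  g(pair(pair(e, e), pair(0, h(pair(e, pair(0, e))))), 0)   [R1 at 1.2.1]
3. g(pair(pair(e, e), pair(0, h(pair(e, pair(0, e))))), 0)  →  g(pair(pair(e, e), pair(0, e)), 0)   [R1 at 1.2.2]
4. g(pair(pair(e, e), pair(0, e)), 0)  →  e   [R4 at ε]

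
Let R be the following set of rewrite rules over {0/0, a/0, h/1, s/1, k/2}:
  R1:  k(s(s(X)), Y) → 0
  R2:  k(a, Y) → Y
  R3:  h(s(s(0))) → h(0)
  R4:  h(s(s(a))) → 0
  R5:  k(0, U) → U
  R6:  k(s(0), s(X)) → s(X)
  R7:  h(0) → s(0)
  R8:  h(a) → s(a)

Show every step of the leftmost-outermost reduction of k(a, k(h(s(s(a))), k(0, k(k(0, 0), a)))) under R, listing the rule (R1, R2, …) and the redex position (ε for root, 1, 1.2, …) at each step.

a

1. k(a, k(h(s(s(a))), k(0, k(k(0, 0), a))))  →  k(h(s(s(a))), k(0, k(k(0, 0), a)))   [R2 at ε]
2. k(h(s(s(a))), k(0, k(k(0, 0), a)))  →  k(0, k(0, k(k(0, 0), a)))   [R4 at 1]
3. k(0, k(0, k(k(0, 0), a)))  →  k(0, k(k(0, 0), a))   [R5 at ε]
4. k(0, k(k(0, 0), a))  →  k(k(0, 0), a)   [R5 at ε]
5. k(k(0, 0), a)  →  k(0, a)   [R5 at 1]
6. k(0, a)  →  a   [R5 at ε]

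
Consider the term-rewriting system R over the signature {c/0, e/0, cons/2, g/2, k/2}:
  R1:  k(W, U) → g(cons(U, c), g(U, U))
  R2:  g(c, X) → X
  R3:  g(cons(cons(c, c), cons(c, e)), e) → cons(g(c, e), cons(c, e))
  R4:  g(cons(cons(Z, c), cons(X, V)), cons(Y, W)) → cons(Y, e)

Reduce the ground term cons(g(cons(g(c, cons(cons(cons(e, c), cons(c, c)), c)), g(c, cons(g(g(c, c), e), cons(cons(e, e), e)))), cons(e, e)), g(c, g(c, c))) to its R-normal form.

cons(cons(e, e), c)

1. cons(g(cons(g(c, cons(cons(cons(e, c), cons(c, c)), c)), g(c, cons(g(g(c, c), e), cons(cons(e, e), e)))), cons(e, e)), g(c, g(c, c)))  →  cons(g(cons(cons(cons(cons(e, c), cons(c, c)), c), g(c, cons(g(g(c, c), e), cons(cons(e, e), e)))), cons(e, e)), g(c, g(c, c)))   [R2 at 1.1.1]
2. cons(g(cons(cons(cons(cons(e, c), cons(c, c)), c), g(c, cons(g(g(c, c), e), cons(cons(e, e), e)))), cons(e, e)), g(c, g(c, c)))  →  cons(g(cons(cons(cons(cons(e, c), cons(c, c)), c), cons(g(g(c, c), e), cons(cons(e, e), e))), cons(e, e)), g(c, g(c, c)))   [R2 at 1.1.2]
3. cons(g(cons(cons(cons(cons(e, c), cons(c, c)), c), cons(g(g(c, c), e), cons(cons(e, e), e))), cons(e, e)), g(c, g(c, c)))  →  cons(cons(e, e), g(c, g(c, c)))   [R4 at 1]
4. cons(cons(e, e), g(c, g(c, c)))  →  cons(cons(e, e), g(c, c))   [R2 at 2]
5. cons(cons(e, e), g(c, c))  →  cons(cons(e, e), c)   [R2 at 2]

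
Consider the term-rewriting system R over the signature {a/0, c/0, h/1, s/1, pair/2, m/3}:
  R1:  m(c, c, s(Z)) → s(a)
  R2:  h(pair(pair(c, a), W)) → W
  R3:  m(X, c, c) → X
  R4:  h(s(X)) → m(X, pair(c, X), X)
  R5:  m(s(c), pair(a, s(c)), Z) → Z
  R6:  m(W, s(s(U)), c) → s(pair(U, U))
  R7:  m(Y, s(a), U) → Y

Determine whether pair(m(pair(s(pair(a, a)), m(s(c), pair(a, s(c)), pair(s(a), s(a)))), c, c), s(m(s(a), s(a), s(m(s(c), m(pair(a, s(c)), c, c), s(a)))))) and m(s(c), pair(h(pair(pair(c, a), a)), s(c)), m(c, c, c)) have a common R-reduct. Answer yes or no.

no — NF(t₁) = pair(pair(s(pair(a, a)), pair(s(a), s(a))), s(s(a))), NF(t₂) = c

Reduce t₁ = pair(m(pair(s(pair(a, a)), m(s(c), pair(a, s(c)), pair(s(a), s(a)))), c, c), s(m(s(a), s(a), s(m(s(c), m(pair(a, s(c)), c, c), s(a)))))):
1. pair(m(pair(s(pair(a, a)), m(s(c), pair(a, s(c)), pair(s(a), s(a)))), c, c), s(m(s(a), s(a), s(m(s(c), m(pair(a, s(c)), c, c), s(a))))))  →  pair(pair(s(pair(a, a)), m(s(c), pair(a, s(c)), pair(s(a), s(a)))), s(m(s(a), s(a), s(m(s(c), m(pair(a, s(c)), c, c), s(a))))))   [R3 at 1]
2. pair(pair(s(pair(a, a)), m(s(c), pair(a, s(c)), pair(s(a), s(a)))), s(m(s(a), s(a), s(m(s(c), m(pair(a, s(c)), c, c), s(a))))))  →  pair(pair(s(pair(a, a)), pair(s(a), s(a))), s(m(s(a), s(a), s(m(s(c), m(pair(a, s(c)), c, c), s(a))))))   [R5 at 1.2]
3. pair(pair(s(pair(a, a)), pair(s(a), s(a))), s(m(s(a), s(a), s(m(s(c), m(pair(a, s(c)), c, c), s(a))))))  →  pair(pair(s(pair(a, a)), pair(s(a), s(a))), s(s(a)))   [R7 at 2.1]

Reduce t₂ = m(s(c), pair(h(pair(pair(c, a), a)), s(c)), m(c, c, c)):
1. m(s(c), pair(h(pair(pair(c, a), a)), s(c)), m(c, c, c))  →  m(s(c), pair(a, s(c)), m(c, c, c))   [R2 at 2.1]
2. m(s(c), pair(a, s(c)), m(c, c, c))  →  m(c, c, c)   [R5 at ε]
3. m(c, c, c)  →  c   [R3 at ε]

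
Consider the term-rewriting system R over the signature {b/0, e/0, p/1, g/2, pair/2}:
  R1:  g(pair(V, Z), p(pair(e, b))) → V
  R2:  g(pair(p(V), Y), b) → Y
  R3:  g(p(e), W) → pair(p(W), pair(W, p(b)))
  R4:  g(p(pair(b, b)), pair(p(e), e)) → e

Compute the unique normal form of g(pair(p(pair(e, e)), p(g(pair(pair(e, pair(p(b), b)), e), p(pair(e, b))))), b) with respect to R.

p(pair(e, pair(p(b), b)))

1. g(pair(p(pair(e, e)), p(g(pair(pair(e, pair(p(b), b)), e), p(pair(e, b))))), b)  →  p(g(pair(pair(e, pair(p(b), b)), e), p(pair(e, b))))   [R2 at ε]
2. p(g(pair(pair(e, pair(p(b), b)), e), p(pair(e, b))))  →  p(pair(e, pair(p(b), b)))   [R1 at 1]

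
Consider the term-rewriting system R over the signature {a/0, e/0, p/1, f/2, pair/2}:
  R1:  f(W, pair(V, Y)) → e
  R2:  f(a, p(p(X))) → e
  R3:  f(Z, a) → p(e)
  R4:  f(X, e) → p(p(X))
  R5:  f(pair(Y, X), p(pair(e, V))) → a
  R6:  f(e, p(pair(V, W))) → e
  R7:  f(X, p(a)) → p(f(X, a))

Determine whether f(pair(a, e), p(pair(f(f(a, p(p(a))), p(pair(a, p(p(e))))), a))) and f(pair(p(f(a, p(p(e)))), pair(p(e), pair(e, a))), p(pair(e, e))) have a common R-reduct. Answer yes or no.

yes — NF(t₁) = a, NF(t₂) = a

Reduce t₁ = f(pair(a, e), p(pair(f(f(a, p(p(a))), p(pair(a, p(p(e))))), a))):
1. f(pair(a, e), p(pair(f(f(a, p(p(a))), p(pair(a, p(p(e))))), a)))  →  f(pair(a, e), p(pair(f(e, p(pair(a, p(p(e))))), a)))   [R2 at 2.1.1.1]
2. f(pair(a, e), p(pair(f(e, p(pair(a, p(p(e))))), a)))  →  f(pair(a, e), p(pair(e, a)))   [R6 at 2.1.1]
3. f(pair(a, e), p(pair(e, a)))  →  a   [R5 at ε]

Reduce t₂ = f(pair(p(f(a, p(p(e)))), pair(p(e), pair(e, a))), p(pair(e, e))):
1. f(pair(p(f(a, p(p(e)))), pair(p(e), pair(e, a))), p(pair(e, e)))  →  a   [R5 at ε]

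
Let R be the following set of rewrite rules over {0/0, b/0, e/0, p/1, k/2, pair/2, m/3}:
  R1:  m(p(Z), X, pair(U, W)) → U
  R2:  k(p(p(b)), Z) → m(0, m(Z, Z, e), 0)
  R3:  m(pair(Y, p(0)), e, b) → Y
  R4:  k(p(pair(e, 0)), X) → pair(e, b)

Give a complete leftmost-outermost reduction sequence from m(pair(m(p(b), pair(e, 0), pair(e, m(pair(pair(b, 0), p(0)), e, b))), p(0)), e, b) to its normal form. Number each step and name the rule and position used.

e

1. m(pair(m(p(b), pair(e, 0), pair(e, m(pair(pair(b, 0), p(0)), e, b))), p(0)), e, b)  →  m(p(b), pair(e, 0), pair(e, m(pair(pair(b, 0), p(0)), e, b)))   [R3 at ε]
2. m(p(b), pair(e, 0), pair(e, m(pair(pair(b, 0), p(0)), e, b)))  →  e   [R1 at ε]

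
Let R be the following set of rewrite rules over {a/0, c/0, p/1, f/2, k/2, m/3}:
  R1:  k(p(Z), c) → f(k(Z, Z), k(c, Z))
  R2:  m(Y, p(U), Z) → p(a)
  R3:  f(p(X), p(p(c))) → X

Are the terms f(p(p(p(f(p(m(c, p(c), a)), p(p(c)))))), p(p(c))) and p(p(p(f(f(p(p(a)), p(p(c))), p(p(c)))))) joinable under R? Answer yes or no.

Reduce t₁ = f(p(p(p(f(p(m(c, p(c), a)), p(p(c)))))), p(p(c))):
1. f(p(p(p(f(p(m(c, p(c), a)), p(p(c)))))), p(p(c)))  →  p(p(f(p(m(c, p(c), a)), p(p(c)))))   [R3 at ε]
2. p(p(f(p(m(c, p(c), a)), p(p(c)))))  →  p(p(m(c, p(c), a)))   [R3 at 1.1]
3. p(p(m(c, p(c), a)))  →  p(p(p(a)))   [R2 at 1.1]

Reduce t₂ = p(p(p(f(f(p(p(a)), p(p(c))), p(p(c)))))):
1. p(p(p(f(f(p(p(a)), p(p(c))), p(p(c))))))  →  p(p(p(f(p(a), p(p(c))))))   [R3 at 1.1.1.1]
2. p(p(p(f(p(a), p(p(c))))))  →  p(p(p(a)))   [R3 at 1.1.1]

yes — NF(t₁) = p(p(p(a))), NF(t₂) = p(p(p(a)))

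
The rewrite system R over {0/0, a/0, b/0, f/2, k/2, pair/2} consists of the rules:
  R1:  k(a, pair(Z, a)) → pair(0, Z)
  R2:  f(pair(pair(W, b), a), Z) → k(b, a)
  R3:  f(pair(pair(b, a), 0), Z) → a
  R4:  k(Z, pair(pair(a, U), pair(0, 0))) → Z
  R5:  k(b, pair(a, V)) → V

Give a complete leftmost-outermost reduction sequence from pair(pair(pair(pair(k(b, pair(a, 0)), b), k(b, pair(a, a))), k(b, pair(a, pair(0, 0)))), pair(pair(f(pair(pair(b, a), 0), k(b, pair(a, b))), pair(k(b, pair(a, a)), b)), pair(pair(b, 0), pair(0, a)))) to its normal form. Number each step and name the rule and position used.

pair(pair(pair(pair(0, b), a), pair(0, 0)), pair(pair(a, pair(a, b)), pair(pair(b, 0), pair(0, a))))

1. pair(pair(pair(pair(k(b, pair(a, 0)), b), k(b, pair(a, a))), k(b, pair(a, pair(0, 0)))), pair(pair(f(pair(pair(b, a), 0), k(b, pair(a, b))), pair(k(b, pair(a, a)), b)), pair(pair(b, 0), pair(0, a))))  →  pair(pair(pair(pair(0, b), k(b, pair(a, a))), k(b, pair(a, pair(0, 0)))), pair(pair(f(pair(pair(b, a), 0), k(b, pair(a, b))), pair(k(b, pair(a, a)), b)), pair(pair(b, 0), pair(0, a))))   [R5 at 1.1.1.1]
2. pair(pair(pair(pair(0, b), k(b, pair(a, a))), k(b, pair(a, pair(0, 0)))), pair(pair(f(pair(pair(b, a), 0), k(b, pair(a, b))), pair(k(b, pair(a, a)), b)), pair(pair(b, 0), pair(0, a))))  →  pair(pair(pair(pair(0, b), a), k(b, pair(a, pair(0, 0)))), pair(pair(f(pair(pair(b, a), 0), k(b, pair(a, b))), pair(k(b, pair(a, a)), b)), pair(pair(b, 0), pair(0, a))))   [R5 at 1.1.2]
3. pair(pair(pair(pair(0, b), a), k(b, pair(a, pair(0, 0)))), pair(pair(f(pair(pair(b, a), 0), k(b, pair(a, b))), pair(k(b, pair(a, a)), b)), pair(pair(b, 0), pair(0, a))))  →  pair(pair(pair(pair(0, b), a), pair(0, 0)), pair(pair(f(pair(pair(b, a), 0), k(b, pair(a, b))), pair(k(b, pair(a, a)), b)), pair(pair(b, 0), pair(0, a))))   [R5 at 1.2]
4. pair(pair(pair(pair(0, b), a), pair(0, 0)), pair(pair(f(pair(pair(b, a), 0), k(b, pair(a, b))), pair(k(b, pair(a, a)), b)), pair(pair(b, 0), pair(0, a))))  →  pair(pair(pair(pair(0, b), a), pair(0, 0)), pair(pair(a, pair(k(b, pair(a, a)), b)), pair(pair(b, 0), pair(0, a))))   [R3 at 2.1.1]
5. pair(pair(pair(pair(0, b), a), pair(0, 0)), pair(pair(a, pair(k(b, pair(a, a)), b)), pair(pair(b, 0), pair(0, a))))  →  pair(pair(pair(pair(0, b), a), pair(0, 0)), pair(pair(a, pair(a, b)), pair(pair(b, 0), pair(0, a))))   [R5 at 2.1.2.1]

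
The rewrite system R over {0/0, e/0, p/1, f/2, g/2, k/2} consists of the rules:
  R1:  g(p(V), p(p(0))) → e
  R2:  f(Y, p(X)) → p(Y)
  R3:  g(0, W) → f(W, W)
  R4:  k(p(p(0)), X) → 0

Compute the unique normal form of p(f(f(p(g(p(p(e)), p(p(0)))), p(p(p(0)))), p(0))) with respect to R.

p(p(p(p(e))))

1. p(f(f(p(g(p(p(e)), p(p(0)))), p(p(p(0)))), p(0)))  →  p(p(f(p(g(p(p(e)), p(p(0)))), p(p(p(0))))))   [R2 at 1]
2. p(p(f(p(g(p(p(e)), p(p(0)))), p(p(p(0))))))  →  p(p(p(p(g(p(p(e)), p(p(0)))))))   [R2 at 1.1]
3. p(p(p(p(g(p(p(e)), p(p(0)))))))  →  p(p(p(p(e))))   [R1 at 1.1.1.1]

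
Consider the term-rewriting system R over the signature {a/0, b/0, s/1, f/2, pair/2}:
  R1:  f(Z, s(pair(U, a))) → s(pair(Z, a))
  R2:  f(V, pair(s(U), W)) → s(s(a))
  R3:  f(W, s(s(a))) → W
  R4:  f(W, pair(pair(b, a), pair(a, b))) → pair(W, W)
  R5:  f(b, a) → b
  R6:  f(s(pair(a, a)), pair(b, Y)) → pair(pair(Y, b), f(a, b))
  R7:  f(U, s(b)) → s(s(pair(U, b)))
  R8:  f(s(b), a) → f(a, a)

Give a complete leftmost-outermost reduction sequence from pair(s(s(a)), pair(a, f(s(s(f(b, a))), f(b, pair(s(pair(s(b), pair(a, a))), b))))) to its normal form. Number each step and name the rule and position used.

pair(s(s(a)), pair(a, s(s(b))))

1. pair(s(s(a)), pair(a, f(s(s(f(b, a))), f(b, pair(s(pair(s(b), pair(a, a))), b)))))  →  pair(s(s(a)), pair(a, f(s(s(b)), f(b, pair(s(pair(s(b), pair(a, a))), b)))))   [R5 at 2.2.1.1.1]
2. pair(s(s(a)), pair(a, f(s(s(b)), f(b, pair(s(pair(s(b), pair(a, a))), b)))))  →  pair(s(s(a)), pair(a, f(s(s(b)), s(s(a)))))   [R2 at 2.2.2]
3. pair(s(s(a)), pair(a, f(s(s(b)), s(s(a)))))  →  pair(s(s(a)), pair(a, s(s(b))))   [R3 at 2.2]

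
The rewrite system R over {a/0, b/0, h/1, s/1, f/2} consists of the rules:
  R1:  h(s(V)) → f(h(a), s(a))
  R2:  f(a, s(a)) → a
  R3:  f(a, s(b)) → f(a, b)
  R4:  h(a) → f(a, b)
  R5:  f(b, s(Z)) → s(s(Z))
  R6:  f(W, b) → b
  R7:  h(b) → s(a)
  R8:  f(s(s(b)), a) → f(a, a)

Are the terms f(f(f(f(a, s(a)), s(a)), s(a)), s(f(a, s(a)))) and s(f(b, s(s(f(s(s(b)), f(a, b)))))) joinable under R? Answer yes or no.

no — NF(t₁) = a, NF(t₂) = s(s(s(s(b))))

Reduce t₁ = f(f(f(f(a, s(a)), s(a)), s(a)), s(f(a, s(a)))):
1. f(f(f(f(a, s(a)), s(a)), s(a)), s(f(a, s(a))))  →  f(f(f(a, s(a)), s(a)), s(f(a, s(a))))   [R2 at 1.1.1]
2. f(f(f(a, s(a)), s(a)), s(f(a, s(a))))  →  f(f(a, s(a)), s(f(a, s(a))))   [R2 at 1.1]
3. f(f(a, s(a)), s(f(a, s(a))))  →  f(a, s(f(a, s(a))))   [R2 at 1]
4. f(a, s(f(a, s(a))))  →  f(a, s(a))   [R2 at 2.1]
5. f(a, s(a))  →  a   [R2 at ε]

Reduce t₂ = s(f(b, s(s(f(s(s(b)), f(a, b)))))):
1. s(f(b, s(s(f(s(s(b)), f(a, b))))))  →  s(s(s(s(f(s(s(b)), f(a, b))))))   [R5 at 1]
2. s(s(s(s(f(s(s(b)), f(a, b))))))  →  s(s(s(s(f(s(s(b)), b)))))   [R6 at 1.1.1.1.2]
3. s(s(s(s(f(s(s(b)), b)))))  →  s(s(s(s(b))))   [R6 at 1.1.1.1]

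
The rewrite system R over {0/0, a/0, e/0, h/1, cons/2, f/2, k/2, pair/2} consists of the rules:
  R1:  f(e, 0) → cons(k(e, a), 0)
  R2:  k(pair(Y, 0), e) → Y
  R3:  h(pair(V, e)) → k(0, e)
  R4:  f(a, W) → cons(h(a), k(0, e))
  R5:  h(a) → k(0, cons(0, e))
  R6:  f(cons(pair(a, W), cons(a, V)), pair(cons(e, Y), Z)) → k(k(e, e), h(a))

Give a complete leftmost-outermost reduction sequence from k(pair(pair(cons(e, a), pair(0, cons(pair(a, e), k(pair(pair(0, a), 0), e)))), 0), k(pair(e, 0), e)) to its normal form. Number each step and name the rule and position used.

pair(cons(e, a), pair(0, cons(pair(a, e), pair(0, a))))

1. k(pair(pair(cons(e, a), pair(0, cons(pair(a, e), k(pair(pair(0, a), 0), e)))), 0), k(pair(e, 0), e))  →  k(pair(pair(cons(e, a), pair(0, cons(pair(a, e), pair(0, a)))), 0), k(pair(e, 0), e))   [R2 at 1.1.2.2.2]
2. k(pair(pair(cons(e, a), pair(0, cons(pair(a, e), pair(0, a)))), 0), k(pair(e, 0), e))  →  k(pair(pair(cons(e, a), pair(0, cons(pair(a, e), pair(0, a)))), 0), e)   [R2 at 2]
3. k(pair(pair(cons(e, a), pair(0, cons(pair(a, e), pair(0, a)))), 0), e)  →  pair(cons(e, a), pair(0, cons(pair(a, e), pair(0, a))))   [R2 at ε]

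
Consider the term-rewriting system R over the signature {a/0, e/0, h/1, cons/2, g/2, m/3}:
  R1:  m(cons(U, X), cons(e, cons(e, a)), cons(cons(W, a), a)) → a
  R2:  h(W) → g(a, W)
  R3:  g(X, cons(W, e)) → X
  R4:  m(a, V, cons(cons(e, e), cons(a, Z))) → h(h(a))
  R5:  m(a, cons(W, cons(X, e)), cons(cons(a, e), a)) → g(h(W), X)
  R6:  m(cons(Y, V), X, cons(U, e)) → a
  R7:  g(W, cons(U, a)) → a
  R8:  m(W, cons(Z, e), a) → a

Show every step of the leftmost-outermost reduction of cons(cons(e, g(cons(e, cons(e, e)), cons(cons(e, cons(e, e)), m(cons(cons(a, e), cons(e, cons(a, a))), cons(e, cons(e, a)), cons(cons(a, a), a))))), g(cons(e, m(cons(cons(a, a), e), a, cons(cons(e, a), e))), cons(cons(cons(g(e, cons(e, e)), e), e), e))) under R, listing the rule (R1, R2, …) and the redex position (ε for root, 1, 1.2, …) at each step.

1. cons(cons(e, g(cons(e, cons(e, e)), cons(cons(e, cons(e, e)), m(cons(cons(a, e), cons(e, cons(a, a))), cons(e, cons(e, a)), cons(cons(a, a), a))))), g(cons(e, m(cons(cons(a, a), e), a, cons(cons(e, a), e))), cons(cons(cons(g(e, cons(e, e)), e), e), e)))  →  cons(cons(e, g(cons(e, cons(e, e)), cons(cons(e, cons(e, e)), a))), g(cons(e, m(cons(cons(a, a), e), a, cons(cons(e, a), e))), cons(cons(cons(g(e, cons(e, e)), e), e), e)))   [R1 at 1.2.2.2]
2. cons(cons(e, g(cons(e, cons(e, e)), cons(cons(e, cons(e, e)), a))), g(cons(e, m(cons(cons(a, a), e), a, cons(cons(e, a), e))), cons(cons(cons(g(e, cons(e, e)), e), e), e)))  →  cons(cons(e, a), g(cons(e, m(cons(cons(a, a), e), a, cons(cons(e, a), e))), cons(cons(cons(g(e, cons(e, e)), e), e), e)))   [R7 at 1.2]
3. cons(cons(e, a), g(cons(e, m(cons(cons(a, a), e), a, cons(cons(e, a), e))), cons(cons(cons(g(e, cons(e, e)), e), e), e)))  →  cons(cons(e, a), cons(e, m(cons(cons(a, a), e), a, cons(cons(e, a), e))))   [R3 at 2]
4. cons(cons(e, a), cons(e, m(cons(cons(a, a), e), a, cons(cons(e, a), e))))  →  cons(cons(e, a), cons(e, a))   [R6 at 2.2]

cons(cons(e, a), cons(e, a))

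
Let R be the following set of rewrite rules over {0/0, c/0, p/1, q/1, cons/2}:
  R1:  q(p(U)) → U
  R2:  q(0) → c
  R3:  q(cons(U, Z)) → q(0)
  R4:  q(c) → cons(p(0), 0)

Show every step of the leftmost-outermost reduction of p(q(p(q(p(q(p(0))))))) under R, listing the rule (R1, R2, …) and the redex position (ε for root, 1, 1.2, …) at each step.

p(0)

1. p(q(p(q(p(q(p(0)))))))  →  p(q(p(q(p(0)))))   [R1 at 1]
2. p(q(p(q(p(0)))))  →  p(q(p(0)))   [R1 at 1]
3. p(q(p(0)))  →  p(0)   [R1 at 1]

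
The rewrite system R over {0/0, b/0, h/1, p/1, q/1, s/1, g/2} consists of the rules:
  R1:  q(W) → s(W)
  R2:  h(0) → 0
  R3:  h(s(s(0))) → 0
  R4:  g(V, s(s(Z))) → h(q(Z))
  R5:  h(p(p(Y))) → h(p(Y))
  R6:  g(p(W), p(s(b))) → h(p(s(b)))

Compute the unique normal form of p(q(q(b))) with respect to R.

1. p(q(q(b)))  →  p(s(q(b)))   [R1 at 1]
2. p(s(q(b)))  →  p(s(s(b)))   [R1 at 1.1]

p(s(s(b)))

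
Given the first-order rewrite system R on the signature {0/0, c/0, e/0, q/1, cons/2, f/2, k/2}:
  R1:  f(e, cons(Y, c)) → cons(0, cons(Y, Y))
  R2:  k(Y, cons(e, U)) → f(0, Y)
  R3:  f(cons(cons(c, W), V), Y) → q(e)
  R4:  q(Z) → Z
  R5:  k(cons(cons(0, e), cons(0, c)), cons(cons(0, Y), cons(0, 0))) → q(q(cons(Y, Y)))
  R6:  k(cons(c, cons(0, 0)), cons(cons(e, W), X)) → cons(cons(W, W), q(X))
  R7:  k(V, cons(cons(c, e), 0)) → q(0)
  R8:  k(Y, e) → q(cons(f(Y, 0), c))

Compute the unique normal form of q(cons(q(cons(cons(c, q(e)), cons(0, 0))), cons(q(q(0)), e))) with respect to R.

cons(cons(cons(c, e), cons(0, 0)), cons(0, e))

1. q(cons(q(cons(cons(c, q(e)), cons(0, 0))), cons(q(q(0)), e)))  →  cons(q(cons(cons(c, q(e)), cons(0, 0))), cons(q(q(0)), e))   [R4 at ε]
2. cons(q(cons(cons(c, q(e)), cons(0, 0))), cons(q(q(0)), e))  →  cons(cons(cons(c, q(e)), cons(0, 0)), cons(q(q(0)), e))   [R4 at 1]
3. cons(cons(cons(c, q(e)), cons(0, 0)), cons(q(q(0)), e))  →  cons(cons(cons(c, e), cons(0, 0)), cons(q(q(0)), e))   [R4 at 1.1.2]
4. cons(cons(cons(c, e), cons(0, 0)), cons(q(q(0)), e))  →  cons(cons(cons(c, e), cons(0, 0)), cons(q(0), e))   [R4 at 2.1]
5. cons(cons(cons(c, e), cons(0, 0)), cons(q(0), e))  →  cons(cons(cons(c, e), cons(0, 0)), cons(0, e))   [R4 at 2.1]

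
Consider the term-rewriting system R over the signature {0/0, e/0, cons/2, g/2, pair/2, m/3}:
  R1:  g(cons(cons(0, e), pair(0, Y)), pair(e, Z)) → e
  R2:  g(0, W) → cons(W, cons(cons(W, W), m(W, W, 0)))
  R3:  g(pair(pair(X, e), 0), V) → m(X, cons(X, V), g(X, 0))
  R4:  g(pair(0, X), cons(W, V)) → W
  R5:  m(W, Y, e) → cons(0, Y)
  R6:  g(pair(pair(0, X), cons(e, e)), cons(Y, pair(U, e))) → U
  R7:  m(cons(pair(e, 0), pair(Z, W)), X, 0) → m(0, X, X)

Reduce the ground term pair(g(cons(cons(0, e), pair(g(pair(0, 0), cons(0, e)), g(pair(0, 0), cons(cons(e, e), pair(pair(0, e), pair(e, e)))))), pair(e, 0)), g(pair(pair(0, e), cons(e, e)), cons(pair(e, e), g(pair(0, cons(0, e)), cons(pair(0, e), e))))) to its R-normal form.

1. pair(g(cons(cons(0, e), pair(g(pair(0, 0), cons(0, e)), g(pair(0, 0), cons(cons(e, e), pair(pair(0, e), pair(e, e)))))), pair(e, 0)), g(pair(pair(0, e), cons(e, e)), cons(pair(e, e), g(pair(0, cons(0, e)), cons(pair(0, e), e)))))  →  pair(g(cons(cons(0, e), pair(0, g(pair(0, 0), cons(cons(e, e), pair(pair(0, e), pair(e, e)))))), pair(e, 0)), g(pair(pair(0, e), cons(e, e)), cons(pair(e, e), g(pair(0, cons(0, e)), cons(pair(0, e), e)))))   [R4 at 1.1.2.1]
2. pair(g(cons(cons(0, e), pair(0, g(pair(0, 0), cons(cons(e, e), pair(pair(0, e), pair(e, e)))))), pair(e, 0)), g(pair(pair(0, e), cons(e, e)), cons(pair(e, e), g(pair(0, cons(0, e)), cons(pair(0, e), e)))))  →  pair(e, g(pair(pair(0, e), cons(e, e)), cons(pair(e, e), g(pair(0, cons(0, e)), cons(pair(0, e), e)))))   [R1 at 1]
3. pair(e, g(pair(pair(0, e), cons(e, e)), cons(pair(e, e), g(pair(0, cons(0, e)), cons(pair(0, e), e)))))  →  pair(e, g(pair(pair(0, e), cons(e, e)), cons(pair(e, e), pair(0, e))))   [R4 at 2.2.2]
4. pair(e, g(pair(pair(0, e), cons(e, e)), cons(pair(e, e), pair(0, e))))  →  pair(e, 0)   [R6 at 2]

pair(e, 0)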